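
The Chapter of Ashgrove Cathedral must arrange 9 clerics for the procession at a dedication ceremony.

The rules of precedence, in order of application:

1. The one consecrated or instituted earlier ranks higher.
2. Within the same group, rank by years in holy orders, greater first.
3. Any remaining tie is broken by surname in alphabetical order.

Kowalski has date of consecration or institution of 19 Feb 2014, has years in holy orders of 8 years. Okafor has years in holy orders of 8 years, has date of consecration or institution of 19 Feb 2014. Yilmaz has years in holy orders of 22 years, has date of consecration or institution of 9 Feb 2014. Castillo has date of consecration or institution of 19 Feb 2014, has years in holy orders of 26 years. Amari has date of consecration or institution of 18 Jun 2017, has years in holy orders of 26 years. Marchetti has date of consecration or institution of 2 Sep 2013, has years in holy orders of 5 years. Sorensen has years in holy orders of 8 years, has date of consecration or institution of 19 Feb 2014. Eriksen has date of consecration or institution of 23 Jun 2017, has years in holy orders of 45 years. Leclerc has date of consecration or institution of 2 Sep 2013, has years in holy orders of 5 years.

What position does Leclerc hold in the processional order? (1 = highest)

By date of consecration or institution (earlier first): Leclerc and Marchetti (both 2 Sep 2013); then Yilmaz (9 Feb 2014); then Castillo, Kowalski, Okafor and Sorensen (each 19 Feb 2014); then Amari (18 Jun 2017); then Eriksen (23 Jun 2017).
Leclerc and Marchetti both have years in holy orders 5 years, so the next rule applies.
Among Leclerc and Marchetti, alphabetically by surname: Leclerc before Marchetti.
Among Castillo, Kowalski, Okafor and Sorensen, by years in holy orders (higher first): Castillo (26 years) before Kowalski, Okafor and Sorensen (8 years).
Among Kowalski, Okafor and Sorensen, alphabetically by surname: Kowalski before Okafor before Sorensen.
Order: Leclerc, Marchetti, Yilmaz, Castillo, Kowalski, Okafor, Sorensen, Amari, Eriksen. So position 1.

1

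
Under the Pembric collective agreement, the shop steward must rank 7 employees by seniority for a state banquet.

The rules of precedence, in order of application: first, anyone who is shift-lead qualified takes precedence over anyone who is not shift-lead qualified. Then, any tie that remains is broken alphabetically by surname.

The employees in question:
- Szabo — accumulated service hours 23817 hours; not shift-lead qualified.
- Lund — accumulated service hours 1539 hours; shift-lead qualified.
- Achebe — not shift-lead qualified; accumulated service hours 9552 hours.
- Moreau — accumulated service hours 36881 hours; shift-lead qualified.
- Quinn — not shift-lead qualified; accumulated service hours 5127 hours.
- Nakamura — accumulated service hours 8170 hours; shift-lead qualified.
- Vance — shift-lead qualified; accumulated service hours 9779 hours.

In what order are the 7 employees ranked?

Lund, Moreau, Nakamura, Vance, Achebe, Quinn, Szabo

By the first rule: Lund, Moreau, Nakamura and Vance (each shift-lead qualified); then Achebe, Quinn and Szabo (each not shift-lead qualified).
Among Lund, Moreau, Nakamura and Vance, alphabetically by surname: Lund before Moreau before Nakamura before Vance.
Among Achebe, Quinn and Szabo, alphabetically by surname: Achebe before Quinn before Szabo.
Full order: Lund, Moreau, Nakamura, Vance, Achebe, Quinn, Szabo.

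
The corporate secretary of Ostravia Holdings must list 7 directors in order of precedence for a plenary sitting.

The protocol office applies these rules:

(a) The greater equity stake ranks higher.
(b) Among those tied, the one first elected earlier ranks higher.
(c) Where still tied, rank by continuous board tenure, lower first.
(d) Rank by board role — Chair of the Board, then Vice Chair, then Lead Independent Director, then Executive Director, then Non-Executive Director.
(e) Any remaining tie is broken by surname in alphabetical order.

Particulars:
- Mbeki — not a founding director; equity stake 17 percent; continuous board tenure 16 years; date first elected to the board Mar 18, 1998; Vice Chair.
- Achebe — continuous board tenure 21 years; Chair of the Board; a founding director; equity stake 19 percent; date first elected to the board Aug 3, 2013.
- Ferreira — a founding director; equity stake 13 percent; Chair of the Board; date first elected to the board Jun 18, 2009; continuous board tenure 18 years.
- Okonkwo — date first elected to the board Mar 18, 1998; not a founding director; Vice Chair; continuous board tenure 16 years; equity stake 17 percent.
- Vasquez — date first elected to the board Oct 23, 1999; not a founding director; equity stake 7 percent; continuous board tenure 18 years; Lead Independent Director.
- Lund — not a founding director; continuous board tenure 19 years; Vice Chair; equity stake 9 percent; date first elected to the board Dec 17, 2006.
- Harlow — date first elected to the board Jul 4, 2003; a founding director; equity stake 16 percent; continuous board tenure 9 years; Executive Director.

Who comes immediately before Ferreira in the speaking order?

Harlow

By equity stake (higher first): Achebe (19 percent); then Mbeki and Okonkwo (both 17 percent); then Harlow (16 percent); then Ferreira (13 percent); then Lund (9 percent); then Vasquez (7 percent).
Mbeki and Okonkwo both have date first elected to the board Mar 18, 1998, so the next rule applies.
Mbeki and Okonkwo both have continuous board tenure 16 years, so the next rule applies.
Mbeki and Okonkwo are each Vice Chair, so the next rule applies.
Among Mbeki and Okonkwo, alphabetically by surname: Mbeki before Okonkwo.
Order: Achebe, Mbeki, Okonkwo, Harlow, Ferreira, Lund, Vasquez.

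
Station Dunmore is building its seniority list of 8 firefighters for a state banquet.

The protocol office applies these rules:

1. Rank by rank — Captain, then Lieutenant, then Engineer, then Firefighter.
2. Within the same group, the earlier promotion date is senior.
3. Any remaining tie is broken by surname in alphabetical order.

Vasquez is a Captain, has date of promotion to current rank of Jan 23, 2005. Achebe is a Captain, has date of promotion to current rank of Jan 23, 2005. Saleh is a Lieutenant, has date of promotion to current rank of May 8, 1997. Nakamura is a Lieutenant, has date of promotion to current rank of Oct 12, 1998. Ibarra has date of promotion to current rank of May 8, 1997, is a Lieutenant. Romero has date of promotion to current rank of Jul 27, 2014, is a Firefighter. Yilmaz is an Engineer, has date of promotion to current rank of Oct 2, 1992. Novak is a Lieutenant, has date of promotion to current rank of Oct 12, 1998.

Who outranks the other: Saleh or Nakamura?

Saleh

By rank: Achebe and Vasquez (Captain); then Ibarra, Saleh, Nakamura and Novak (Lieutenant); then Yilmaz (Engineer); then Romero (Firefighter).
Achebe and Vasquez both have date of promotion to current rank Jan 23, 2005, so the next rule applies.
Among Achebe and Vasquez, alphabetically by surname: Achebe before Vasquez.
Among Ibarra, Saleh, Nakamura and Novak, by date of promotion to current rank (earlier first): Ibarra and Saleh (May 8, 1997) before Nakamura and Novak (Oct 12, 1998).
Among Ibarra and Saleh, alphabetically by surname: Ibarra before Saleh.
Among Nakamura and Novak, alphabetically by surname: Nakamura before Novak.
So Saleh takes precedence.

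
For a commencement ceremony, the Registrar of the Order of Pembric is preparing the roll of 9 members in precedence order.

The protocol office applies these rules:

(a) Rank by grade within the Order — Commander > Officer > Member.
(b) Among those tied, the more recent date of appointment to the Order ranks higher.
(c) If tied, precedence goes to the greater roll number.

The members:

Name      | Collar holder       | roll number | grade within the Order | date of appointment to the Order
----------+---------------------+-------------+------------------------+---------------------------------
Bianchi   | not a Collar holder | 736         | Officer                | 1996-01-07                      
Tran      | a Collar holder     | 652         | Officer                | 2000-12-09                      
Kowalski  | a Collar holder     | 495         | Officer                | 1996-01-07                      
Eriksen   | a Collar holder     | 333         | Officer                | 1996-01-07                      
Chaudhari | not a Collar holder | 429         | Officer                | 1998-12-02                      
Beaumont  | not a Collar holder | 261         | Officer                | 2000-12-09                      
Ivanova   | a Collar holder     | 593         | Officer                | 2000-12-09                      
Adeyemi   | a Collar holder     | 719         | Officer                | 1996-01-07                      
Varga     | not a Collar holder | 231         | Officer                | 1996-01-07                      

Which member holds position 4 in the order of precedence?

By grade within the Order: Tran, Ivanova, Beaumont, Chaudhari, Bianchi, Adeyemi, Kowalski, Eriksen and Varga (Officer).
Among Tran, Ivanova, Beaumont, Chaudhari, Bianchi, Adeyemi, Kowalski, Eriksen and Varga, by date of appointment to the Order (later first): Tran, Ivanova and Beaumont (2000-12-09) before Chaudhari (1998-12-02) before Bianchi, Adeyemi, Kowalski, Eriksen and Varga (1996-01-07).
Among Tran, Ivanova and Beaumont, by roll number (higher first): Tran (652) before Ivanova (593) before Beaumont (261).
Among Bianchi, Adeyemi, Kowalski, Eriksen and Varga, by roll number (higher first): Bianchi (736) before Adeyemi (719) before Kowalski (495) before Eriksen (333) before Varga (231).
Order: Tran, Ivanova, Beaumont, Chaudhari, Bianchi, Adeyemi, Kowalski, Eriksen, Varga.

Chaudhari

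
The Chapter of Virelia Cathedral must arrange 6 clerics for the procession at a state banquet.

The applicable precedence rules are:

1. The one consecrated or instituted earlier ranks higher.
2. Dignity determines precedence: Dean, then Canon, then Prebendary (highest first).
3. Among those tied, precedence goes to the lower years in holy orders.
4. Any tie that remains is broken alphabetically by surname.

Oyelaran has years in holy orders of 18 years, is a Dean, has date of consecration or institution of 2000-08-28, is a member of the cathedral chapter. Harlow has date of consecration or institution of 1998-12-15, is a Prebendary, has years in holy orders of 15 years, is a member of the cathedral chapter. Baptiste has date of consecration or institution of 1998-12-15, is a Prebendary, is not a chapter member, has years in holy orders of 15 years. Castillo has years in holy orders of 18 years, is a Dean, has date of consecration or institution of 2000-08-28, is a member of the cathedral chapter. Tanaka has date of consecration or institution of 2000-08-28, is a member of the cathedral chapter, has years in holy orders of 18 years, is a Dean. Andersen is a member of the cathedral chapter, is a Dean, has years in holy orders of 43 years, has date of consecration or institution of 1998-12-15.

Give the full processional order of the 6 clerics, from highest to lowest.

By date of consecration or institution (earlier first): Andersen, Baptiste and Harlow (each 1998-12-15); then Castillo, Oyelaran and Tanaka (each 2000-08-28).
Among Andersen, Baptiste and Harlow, by dignity: Andersen (Dean) before Baptiste and Harlow (Prebendary).
Baptiste and Harlow both have years in holy orders 15 years, so the next rule applies.
Among Baptiste and Harlow, alphabetically by surname: Baptiste before Harlow.
Castillo, Oyelaran and Tanaka are each Dean, so the next rule applies.
Castillo, Oyelaran and Tanaka all have years in holy orders 18 years, so the next rule applies.
Among Castillo, Oyelaran and Tanaka, alphabetically by surname: Castillo before Oyelaran before Tanaka.
Full order: Andersen, Baptiste, Harlow, Castillo, Oyelaran, Tanaka.

Andersen, Baptiste, Harlow, Castillo, Oyelaran, Tanaka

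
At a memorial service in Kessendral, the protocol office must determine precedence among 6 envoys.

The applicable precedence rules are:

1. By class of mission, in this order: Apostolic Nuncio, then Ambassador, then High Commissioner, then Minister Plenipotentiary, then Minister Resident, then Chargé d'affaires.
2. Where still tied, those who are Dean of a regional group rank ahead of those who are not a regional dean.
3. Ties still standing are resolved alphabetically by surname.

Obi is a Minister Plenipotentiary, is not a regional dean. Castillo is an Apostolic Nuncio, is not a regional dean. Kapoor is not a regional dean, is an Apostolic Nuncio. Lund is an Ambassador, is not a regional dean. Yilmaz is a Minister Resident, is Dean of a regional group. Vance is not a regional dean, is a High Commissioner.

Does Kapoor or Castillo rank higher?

By class of mission: Castillo and Kapoor (Apostolic Nuncio); then Lund (Ambassador); then Vance (High Commissioner); then Obi (Minister Plenipotentiary); then Yilmaz (Minister Resident).
Castillo and Kapoor are each not a regional dean, so the next rule applies.
Among Castillo and Kapoor, alphabetically by surname: Castillo before Kapoor.
So Castillo takes precedence.

Castillo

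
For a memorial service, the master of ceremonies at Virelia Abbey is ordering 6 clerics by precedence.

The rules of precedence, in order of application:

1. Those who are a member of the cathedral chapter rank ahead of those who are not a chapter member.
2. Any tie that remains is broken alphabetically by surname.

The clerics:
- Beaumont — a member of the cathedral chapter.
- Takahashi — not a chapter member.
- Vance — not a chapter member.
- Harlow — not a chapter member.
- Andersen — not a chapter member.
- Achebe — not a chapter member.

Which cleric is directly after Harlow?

By the first rule: Beaumont (a member of the cathedral chapter); then Achebe, Andersen, Harlow, Takahashi and Vance (each not a chapter member).
Among Achebe, Andersen, Harlow, Takahashi and Vance, alphabetically by surname: Achebe before Andersen before Harlow before Takahashi before Vance.
Order: Beaumont, Achebe, Andersen, Harlow, Takahashi, Vance.

Takahashi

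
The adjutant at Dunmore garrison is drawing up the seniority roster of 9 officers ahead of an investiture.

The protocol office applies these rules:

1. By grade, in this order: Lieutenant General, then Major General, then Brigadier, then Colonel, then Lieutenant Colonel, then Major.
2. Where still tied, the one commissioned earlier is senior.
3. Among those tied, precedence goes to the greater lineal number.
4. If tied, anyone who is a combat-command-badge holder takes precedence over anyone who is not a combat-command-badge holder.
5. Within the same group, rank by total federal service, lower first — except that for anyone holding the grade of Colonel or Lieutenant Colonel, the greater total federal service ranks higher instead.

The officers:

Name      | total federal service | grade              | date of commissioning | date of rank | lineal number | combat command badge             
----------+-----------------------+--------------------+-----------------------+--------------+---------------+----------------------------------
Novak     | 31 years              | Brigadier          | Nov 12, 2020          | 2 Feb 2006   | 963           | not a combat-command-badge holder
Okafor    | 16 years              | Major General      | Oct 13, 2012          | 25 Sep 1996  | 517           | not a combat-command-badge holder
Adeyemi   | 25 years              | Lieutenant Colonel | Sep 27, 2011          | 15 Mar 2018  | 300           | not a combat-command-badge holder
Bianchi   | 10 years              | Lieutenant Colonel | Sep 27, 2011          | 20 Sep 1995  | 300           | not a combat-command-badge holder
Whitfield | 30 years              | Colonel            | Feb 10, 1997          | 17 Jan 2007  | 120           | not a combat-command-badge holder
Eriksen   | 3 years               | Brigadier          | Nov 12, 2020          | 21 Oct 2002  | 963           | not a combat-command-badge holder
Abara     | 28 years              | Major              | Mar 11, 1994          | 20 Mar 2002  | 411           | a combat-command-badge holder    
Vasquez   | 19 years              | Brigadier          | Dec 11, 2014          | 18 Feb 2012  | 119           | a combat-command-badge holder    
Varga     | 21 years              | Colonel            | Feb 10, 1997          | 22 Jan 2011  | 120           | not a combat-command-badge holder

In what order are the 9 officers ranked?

By grade: Okafor (Major General); then Vasquez, Eriksen and Novak (Brigadier); then Whitfield and Varga (Colonel); then Adeyemi and Bianchi (Lieutenant Colonel); then Abara (Major).
Among Vasquez, Eriksen and Novak, by date of commissioning (earlier first): Vasquez (Dec 11, 2014) before Eriksen and Novak (Nov 12, 2020).
Eriksen and Novak both have lineal number 963, so the next rule applies.
Eriksen and Novak are each not a combat-command-badge holder, so the next rule applies.
Among Eriksen and Novak, by total federal service (lower first): Eriksen (3 years) before Novak (31 years).
Whitfield and Varga both have date of commissioning Feb 10, 1997, so the next rule applies.
Whitfield and Varga both have lineal number 120, so the next rule applies.
Whitfield and Varga are each not a combat-command-badge holder, so the next rule applies.
Among Whitfield and Varga, by total federal service (higher first) (reversed rule for this group): Whitfield (30 years) before Varga (21 years).
Adeyemi and Bianchi both have date of commissioning Sep 27, 2011, so the next rule applies.
Adeyemi and Bianchi both have lineal number 300, so the next rule applies.
Adeyemi and Bianchi are each not a combat-command-badge holder, so the next rule applies.
Among Adeyemi and Bianchi, by total federal service (higher first) (reversed rule for this group): Adeyemi (25 years) before Bianchi (10 years).
Full order: Okafor, Vasquez, Eriksen, Novak, Whitfield, Varga, Adeyemi, Bianchi, Abara.

Okafor, Vasquez, Eriksen, Novak, Whitfield, Varga, Adeyemi, Bianchi, Abara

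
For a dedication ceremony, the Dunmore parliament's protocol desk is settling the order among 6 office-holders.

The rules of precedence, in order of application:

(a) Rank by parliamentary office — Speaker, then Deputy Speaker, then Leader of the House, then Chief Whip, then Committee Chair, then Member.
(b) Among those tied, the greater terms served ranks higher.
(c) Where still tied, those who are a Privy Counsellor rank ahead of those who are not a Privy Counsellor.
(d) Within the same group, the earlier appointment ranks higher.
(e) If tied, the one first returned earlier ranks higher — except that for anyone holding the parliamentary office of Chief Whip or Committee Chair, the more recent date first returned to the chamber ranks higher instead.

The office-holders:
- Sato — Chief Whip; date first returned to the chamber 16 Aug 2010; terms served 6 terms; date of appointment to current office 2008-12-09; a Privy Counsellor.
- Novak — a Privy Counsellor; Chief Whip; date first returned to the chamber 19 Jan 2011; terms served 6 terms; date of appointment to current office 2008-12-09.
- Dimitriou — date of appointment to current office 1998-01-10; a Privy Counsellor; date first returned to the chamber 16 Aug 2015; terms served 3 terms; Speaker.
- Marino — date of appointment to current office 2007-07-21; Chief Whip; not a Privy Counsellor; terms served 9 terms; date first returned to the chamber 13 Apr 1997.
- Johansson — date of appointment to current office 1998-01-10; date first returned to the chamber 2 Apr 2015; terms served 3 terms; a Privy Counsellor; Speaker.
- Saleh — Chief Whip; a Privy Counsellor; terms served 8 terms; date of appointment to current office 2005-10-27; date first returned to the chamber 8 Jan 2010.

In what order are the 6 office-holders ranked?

Johansson, Dimitriou, Marino, Saleh, Novak, Sato

By parliamentary office: Johansson and Dimitriou (Speaker); then Marino, Saleh, Novak and Sato (Chief Whip).
Johansson and Dimitriou both have terms served 3 terms, so the next rule applies.
Johansson and Dimitriou are each a Privy Counsellor, so the next rule applies.
Johansson and Dimitriou both have date of appointment to current office 1998-01-10, so the next rule applies.
Among Johansson and Dimitriou, by date first returned to the chamber (earlier first): Johansson (2 Apr 2015) before Dimitriou (16 Aug 2015).
Among Marino, Saleh, Novak and Sato, by terms served (higher first): Marino (9 terms) before Saleh (8 terms) before Novak and Sato (6 terms).
Novak and Sato are each a Privy Counsellor, so the next rule applies.
Novak and Sato both have date of appointment to current office 2008-12-09, so the next rule applies.
Among Novak and Sato, by date first returned to the chamber (later first) (reversed rule for this group): Novak (19 Jan 2011) before Sato (16 Aug 2010).
Full order: Johansson, Dimitriou, Marino, Saleh, Novak, Sato.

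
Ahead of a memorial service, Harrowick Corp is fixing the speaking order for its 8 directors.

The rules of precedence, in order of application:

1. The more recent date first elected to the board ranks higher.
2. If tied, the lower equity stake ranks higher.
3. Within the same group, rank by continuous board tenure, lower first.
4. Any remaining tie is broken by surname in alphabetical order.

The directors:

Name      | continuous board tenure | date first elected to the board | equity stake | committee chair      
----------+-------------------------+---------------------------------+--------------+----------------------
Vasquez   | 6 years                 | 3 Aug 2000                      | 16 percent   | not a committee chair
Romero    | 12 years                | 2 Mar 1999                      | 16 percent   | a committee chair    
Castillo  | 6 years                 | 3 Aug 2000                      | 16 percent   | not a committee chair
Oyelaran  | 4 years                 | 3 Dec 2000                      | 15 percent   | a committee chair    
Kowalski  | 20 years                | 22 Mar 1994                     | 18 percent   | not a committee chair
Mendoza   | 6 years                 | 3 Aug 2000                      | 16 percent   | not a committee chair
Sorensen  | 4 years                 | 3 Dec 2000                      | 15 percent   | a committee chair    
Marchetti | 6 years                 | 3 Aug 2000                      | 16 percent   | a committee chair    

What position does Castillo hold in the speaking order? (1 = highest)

By date first elected to the board (later first): Oyelaran and Sorensen (both 3 Dec 2000); then Castillo, Marchetti, Mendoza and Vasquez (each 3 Aug 2000); then Romero (2 Mar 1999); then Kowalski (22 Mar 1994).
Oyelaran and Sorensen both have equity stake 15 percent, so the next rule applies.
Oyelaran and Sorensen both have continuous board tenure 4 years, so the next rule applies.
Among Oyelaran and Sorensen, alphabetically by surname: Oyelaran before Sorensen.
Castillo, Marchetti, Mendoza and Vasquez all have equity stake 16 percent, so the next rule applies.
Castillo, Marchetti, Mendoza and Vasquez all have continuous board tenure 6 years, so the next rule applies.
Among Castillo, Marchetti, Mendoza and Vasquez, alphabetically by surname: Castillo before Marchetti before Mendoza before Vasquez.
Order: Oyelaran, Sorensen, Castillo, Marchetti, Mendoza, Vasquez, Romero, Kowalski. So position 3.

3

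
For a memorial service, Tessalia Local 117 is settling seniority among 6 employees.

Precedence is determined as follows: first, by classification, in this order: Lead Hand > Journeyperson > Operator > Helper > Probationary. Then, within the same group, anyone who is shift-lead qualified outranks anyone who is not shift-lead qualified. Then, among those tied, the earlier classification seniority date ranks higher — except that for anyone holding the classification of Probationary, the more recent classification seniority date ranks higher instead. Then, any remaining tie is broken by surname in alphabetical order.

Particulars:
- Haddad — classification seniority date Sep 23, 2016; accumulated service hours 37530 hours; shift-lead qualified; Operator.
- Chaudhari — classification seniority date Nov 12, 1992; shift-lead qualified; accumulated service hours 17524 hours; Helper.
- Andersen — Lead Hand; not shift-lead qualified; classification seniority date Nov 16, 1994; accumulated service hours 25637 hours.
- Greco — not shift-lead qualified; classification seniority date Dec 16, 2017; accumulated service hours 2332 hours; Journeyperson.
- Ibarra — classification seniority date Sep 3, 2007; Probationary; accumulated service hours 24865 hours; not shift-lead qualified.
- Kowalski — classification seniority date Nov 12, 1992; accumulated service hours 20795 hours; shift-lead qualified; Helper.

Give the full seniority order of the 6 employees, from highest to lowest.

By classification: Andersen (Lead Hand); then Greco (Journeyperson); then Haddad (Operator); then Chaudhari and Kowalski (Helper); then Ibarra (Probationary).
Chaudhari and Kowalski are each shift-lead qualified, so the next rule applies.
Chaudhari and Kowalski both have classification seniority date Nov 12, 1992, so the next rule applies.
Among Chaudhari and Kowalski, alphabetically by surname: Chaudhari before Kowalski.
Full order: Andersen, Greco, Haddad, Chaudhari, Kowalski, Ibarra.

Andersen, Greco, Haddad, Chaudhari, Kowalski, Ibarra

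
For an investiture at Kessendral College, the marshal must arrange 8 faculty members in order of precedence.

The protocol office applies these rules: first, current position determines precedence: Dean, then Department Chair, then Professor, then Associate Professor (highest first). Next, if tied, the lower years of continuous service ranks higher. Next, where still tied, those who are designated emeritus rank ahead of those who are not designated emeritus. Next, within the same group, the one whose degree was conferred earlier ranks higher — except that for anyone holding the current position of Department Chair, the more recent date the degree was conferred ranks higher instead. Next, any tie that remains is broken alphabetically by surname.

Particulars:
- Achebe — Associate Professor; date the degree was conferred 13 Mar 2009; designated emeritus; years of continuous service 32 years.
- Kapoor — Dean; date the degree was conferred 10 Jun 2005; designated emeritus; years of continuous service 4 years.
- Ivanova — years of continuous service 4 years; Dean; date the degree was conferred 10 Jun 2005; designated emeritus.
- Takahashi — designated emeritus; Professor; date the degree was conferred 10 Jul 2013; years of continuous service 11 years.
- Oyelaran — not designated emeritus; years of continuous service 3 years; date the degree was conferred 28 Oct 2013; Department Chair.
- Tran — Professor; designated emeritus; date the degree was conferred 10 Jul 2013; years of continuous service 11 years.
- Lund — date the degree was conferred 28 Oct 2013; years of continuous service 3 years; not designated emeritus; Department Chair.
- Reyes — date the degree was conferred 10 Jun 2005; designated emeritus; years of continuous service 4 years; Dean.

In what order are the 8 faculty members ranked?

By current position: Ivanova, Kapoor and Reyes (Dean); then Lund and Oyelaran (Department Chair); then Takahashi and Tran (Professor); then Achebe (Associate Professor).
Ivanova, Kapoor and Reyes all have years of continuous service 4 years, so the next rule applies.
Ivanova, Kapoor and Reyes are each designated emeritus, so the next rule applies.
Ivanova, Kapoor and Reyes all have date the degree was conferred 10 Jun 2005, so the next rule applies.
Among Ivanova, Kapoor and Reyes, alphabetically by surname: Ivanova before Kapoor before Reyes.
Lund and Oyelaran both have years of continuous service 3 years, so the next rule applies.
Lund and Oyelaran are each not designated emeritus, so the next rule applies.
Lund and Oyelaran both have date the degree was conferred 28 Oct 2013, so the next rule applies.
Among Lund and Oyelaran, alphabetically by surname: Lund before Oyelaran.
Takahashi and Tran both have years of continuous service 11 years, so the next rule applies.
Takahashi and Tran are each designated emeritus, so the next rule applies.
Takahashi and Tran both have date the degree was conferred 10 Jul 2013, so the next rule applies.
Among Takahashi and Tran, alphabetically by surname: Takahashi before Tran.
Full order: Ivanova, Kapoor, Reyes, Lund, Oyelaran, Takahashi, Tran, Achebe.

Ivanova, Kapoor, Reyes, Lund, Oyelaran, Takahashi, Tran, Achebe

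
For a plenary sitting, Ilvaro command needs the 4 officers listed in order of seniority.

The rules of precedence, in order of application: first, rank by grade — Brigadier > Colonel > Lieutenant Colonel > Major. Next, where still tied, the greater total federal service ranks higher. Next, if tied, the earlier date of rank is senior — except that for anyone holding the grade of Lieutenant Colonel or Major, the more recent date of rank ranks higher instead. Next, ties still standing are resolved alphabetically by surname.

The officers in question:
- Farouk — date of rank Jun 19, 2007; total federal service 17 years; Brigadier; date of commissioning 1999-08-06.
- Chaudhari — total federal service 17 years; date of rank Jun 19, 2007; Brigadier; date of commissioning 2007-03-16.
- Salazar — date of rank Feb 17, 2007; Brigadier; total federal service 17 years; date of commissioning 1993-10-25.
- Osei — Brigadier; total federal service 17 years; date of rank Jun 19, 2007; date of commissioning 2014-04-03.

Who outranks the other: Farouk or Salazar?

Salazar

By grade: Salazar, Chaudhari, Farouk and Osei (Brigadier).
Salazar, Chaudhari, Farouk and Osei all have total federal service 17 years, so the next rule applies.
Among Salazar, Chaudhari, Farouk and Osei, by date of rank (earlier first): Salazar (Feb 17, 2007) before Chaudhari, Farouk and Osei (Jun 19, 2007).
Among Chaudhari, Farouk and Osei, alphabetically by surname: Chaudhari before Farouk before Osei.
So Salazar takes precedence.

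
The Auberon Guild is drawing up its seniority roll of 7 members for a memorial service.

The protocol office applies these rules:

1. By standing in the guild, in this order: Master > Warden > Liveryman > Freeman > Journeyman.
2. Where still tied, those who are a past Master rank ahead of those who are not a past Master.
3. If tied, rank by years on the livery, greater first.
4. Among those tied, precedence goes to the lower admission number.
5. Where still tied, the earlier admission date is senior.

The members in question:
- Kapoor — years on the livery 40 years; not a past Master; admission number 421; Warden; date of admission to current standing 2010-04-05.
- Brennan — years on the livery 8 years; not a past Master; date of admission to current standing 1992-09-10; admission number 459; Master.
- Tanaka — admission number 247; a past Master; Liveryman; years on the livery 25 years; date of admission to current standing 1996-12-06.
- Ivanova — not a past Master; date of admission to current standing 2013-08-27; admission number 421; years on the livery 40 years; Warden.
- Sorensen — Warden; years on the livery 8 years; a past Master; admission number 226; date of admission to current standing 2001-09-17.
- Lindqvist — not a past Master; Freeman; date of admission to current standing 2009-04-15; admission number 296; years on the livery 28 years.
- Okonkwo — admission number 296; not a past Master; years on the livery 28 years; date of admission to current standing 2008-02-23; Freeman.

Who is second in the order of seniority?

By standing in the guild: Brennan (Master); then Sorensen, Kapoor and Ivanova (Warden); then Tanaka (Liveryman); then Okonkwo and Lindqvist (Freeman).
Among Sorensen, Kapoor and Ivanova, a past Master before not a past Master: Sorensen (a past Master) before Kapoor and Ivanova (not a past Master).
Kapoor and Ivanova both have years on the livery 40 years, so the next rule applies.
Kapoor and Ivanova both have admission number 421, so the next rule applies.
Among Kapoor and Ivanova, by date of admission to current standing (earlier first): Kapoor (2010-04-05) before Ivanova (2013-08-27).
Okonkwo and Lindqvist are each not a past Master, so the next rule applies.
Okonkwo and Lindqvist both have years on the livery 28 years, so the next rule applies.
Okonkwo and Lindqvist both have admission number 296, so the next rule applies.
Among Okonkwo and Lindqvist, by date of admission to current standing (earlier first): Okonkwo (2008-02-23) before Lindqvist (2009-04-15).
Order: Brennan, Sorensen, Kapoor, Ivanova, Tanaka, Okonkwo, Lindqvist.

Sorensen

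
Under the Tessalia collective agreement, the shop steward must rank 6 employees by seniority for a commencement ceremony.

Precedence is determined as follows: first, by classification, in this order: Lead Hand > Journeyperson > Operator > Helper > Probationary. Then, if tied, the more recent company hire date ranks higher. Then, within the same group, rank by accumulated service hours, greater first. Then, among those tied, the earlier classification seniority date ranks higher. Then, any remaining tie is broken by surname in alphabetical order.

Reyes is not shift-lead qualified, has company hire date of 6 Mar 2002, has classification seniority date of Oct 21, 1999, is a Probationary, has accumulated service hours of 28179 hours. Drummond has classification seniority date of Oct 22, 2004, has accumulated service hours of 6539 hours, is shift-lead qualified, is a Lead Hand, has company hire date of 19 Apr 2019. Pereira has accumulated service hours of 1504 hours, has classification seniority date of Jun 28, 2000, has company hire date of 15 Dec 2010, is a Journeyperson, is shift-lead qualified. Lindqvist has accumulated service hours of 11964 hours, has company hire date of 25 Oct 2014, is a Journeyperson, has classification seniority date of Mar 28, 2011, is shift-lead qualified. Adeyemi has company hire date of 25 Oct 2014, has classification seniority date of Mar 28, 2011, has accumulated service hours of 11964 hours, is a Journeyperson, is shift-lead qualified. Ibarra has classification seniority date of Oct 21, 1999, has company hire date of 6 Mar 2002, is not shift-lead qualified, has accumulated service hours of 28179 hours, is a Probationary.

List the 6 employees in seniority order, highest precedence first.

Drummond, Adeyemi, Lindqvist, Pereira, Ibarra, Reyes

By classification: Drummond (Lead Hand); then Adeyemi, Lindqvist and Pereira (Journeyperson); then Ibarra and Reyes (Probationary).
Among Adeyemi, Lindqvist and Pereira, by company hire date (later first): Adeyemi and Lindqvist (25 Oct 2014) before Pereira (15 Dec 2010).
Adeyemi and Lindqvist both have accumulated service hours 11964 hours, so the next rule applies.
Adeyemi and Lindqvist both have classification seniority date Mar 28, 2011, so the next rule applies.
Among Adeyemi and Lindqvist, alphabetically by surname: Adeyemi before Lindqvist.
Ibarra and Reyes both have company hire date 6 Mar 2002, so the next rule applies.
Ibarra and Reyes both have accumulated service hours 28179 hours, so the next rule applies.
Ibarra and Reyes both have classification seniority date Oct 21, 1999, so the next rule applies.
Among Ibarra and Reyes, alphabetically by surname: Ibarra before Reyes.
Full order: Drummond, Adeyemi, Lindqvist, Pereira, Ibarra, Reyes.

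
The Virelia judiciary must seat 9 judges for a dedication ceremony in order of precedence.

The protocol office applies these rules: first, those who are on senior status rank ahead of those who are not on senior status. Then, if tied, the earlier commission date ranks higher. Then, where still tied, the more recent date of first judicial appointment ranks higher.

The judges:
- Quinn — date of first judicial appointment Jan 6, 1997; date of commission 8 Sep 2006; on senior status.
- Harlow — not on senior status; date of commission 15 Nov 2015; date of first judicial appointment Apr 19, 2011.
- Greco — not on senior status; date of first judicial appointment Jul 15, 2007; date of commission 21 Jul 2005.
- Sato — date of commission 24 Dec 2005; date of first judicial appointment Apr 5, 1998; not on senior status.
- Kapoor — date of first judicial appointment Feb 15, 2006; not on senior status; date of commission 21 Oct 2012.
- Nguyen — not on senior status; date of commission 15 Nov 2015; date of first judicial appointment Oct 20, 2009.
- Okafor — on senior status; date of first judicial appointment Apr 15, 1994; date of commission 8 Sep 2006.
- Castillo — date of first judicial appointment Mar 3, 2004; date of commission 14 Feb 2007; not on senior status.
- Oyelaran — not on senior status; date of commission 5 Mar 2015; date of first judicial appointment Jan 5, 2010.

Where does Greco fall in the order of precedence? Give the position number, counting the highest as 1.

By the first rule: Quinn and Okafor (both on senior status); then Greco, Sato, Castillo, Kapoor, Oyelaran, Harlow and Nguyen (each not on senior status).
Quinn and Okafor both have date of commission 8 Sep 2006, so the next rule applies.
Among Quinn and Okafor, by date of first judicial appointment (later first): Quinn (Jan 6, 1997) before Okafor (Apr 15, 1994).
Among Greco, Sato, Castillo, Kapoor, Oyelaran, Harlow and Nguyen, by date of commission (earlier first): Greco (21 Jul 2005) before Sato (24 Dec 2005) before Castillo (14 Feb 2007) before Kapoor (21 Oct 2012) before Oyelaran (5 Mar 2015) before Harlow and Nguyen (15 Nov 2015).
Among Harlow and Nguyen, by date of first judicial appointment (later first): Harlow (Apr 19, 2011) before Nguyen (Oct 20, 2009).
Order: Quinn, Okafor, Greco, Sato, Castillo, Kapoor, Oyelaran, Harlow, Nguyen. So position 3.

3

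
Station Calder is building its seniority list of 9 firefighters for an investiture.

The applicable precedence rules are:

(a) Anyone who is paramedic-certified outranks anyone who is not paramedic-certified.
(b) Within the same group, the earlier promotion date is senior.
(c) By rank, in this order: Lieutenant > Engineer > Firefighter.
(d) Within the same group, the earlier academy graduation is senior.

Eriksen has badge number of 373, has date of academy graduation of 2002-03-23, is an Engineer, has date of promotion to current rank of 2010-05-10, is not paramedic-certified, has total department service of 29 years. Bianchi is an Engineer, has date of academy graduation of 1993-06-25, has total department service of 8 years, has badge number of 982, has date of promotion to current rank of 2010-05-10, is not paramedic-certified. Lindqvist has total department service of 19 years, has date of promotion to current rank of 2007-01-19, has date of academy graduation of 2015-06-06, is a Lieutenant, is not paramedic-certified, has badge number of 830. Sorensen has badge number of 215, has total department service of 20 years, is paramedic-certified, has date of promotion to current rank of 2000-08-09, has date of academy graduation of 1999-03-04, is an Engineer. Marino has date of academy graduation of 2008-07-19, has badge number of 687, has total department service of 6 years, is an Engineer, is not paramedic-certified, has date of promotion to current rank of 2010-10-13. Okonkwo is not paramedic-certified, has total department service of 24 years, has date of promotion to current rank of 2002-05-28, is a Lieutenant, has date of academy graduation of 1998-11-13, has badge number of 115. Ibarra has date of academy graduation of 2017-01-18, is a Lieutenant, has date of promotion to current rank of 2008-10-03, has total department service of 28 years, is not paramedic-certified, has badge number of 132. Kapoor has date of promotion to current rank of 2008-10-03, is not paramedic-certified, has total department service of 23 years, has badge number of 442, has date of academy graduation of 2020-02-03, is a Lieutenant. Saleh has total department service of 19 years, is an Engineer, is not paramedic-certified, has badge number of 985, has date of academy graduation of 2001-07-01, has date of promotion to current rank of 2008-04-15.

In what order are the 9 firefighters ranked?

By the first rule: Sorensen (paramedic-certified); then Okonkwo, Lindqvist, Saleh, Ibarra, Kapoor, Bianchi, Eriksen and Marino (each not paramedic-certified).
Among Okonkwo, Lindqvist, Saleh, Ibarra, Kapoor, Bianchi, Eriksen and Marino, by date of promotion to current rank (earlier first): Okonkwo (2002-05-28) before Lindqvist (2007-01-19) before Saleh (2008-04-15) before Ibarra and Kapoor (2008-10-03) before Bianchi and Eriksen (2010-05-10) before Marino (2010-10-13).
Ibarra and Kapoor are each Lieutenant, so the next rule applies.
Among Ibarra and Kapoor, by date of academy graduation (earlier first): Ibarra (2017-01-18) before Kapoor (2020-02-03).
Bianchi and Eriksen are each Engineer, so the next rule applies.
Among Bianchi and Eriksen, by date of academy graduation (earlier first): Bianchi (1993-06-25) before Eriksen (2002-03-23).
Full order: Sorensen, Okonkwo, Lindqvist, Saleh, Ibarra, Kapoor, Bianchi, Eriksen, Marino.

Sorensen, Okonkwo, Lindqvist, Saleh, Ibarra, Kapoor, Bianchi, Eriksen, Marino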